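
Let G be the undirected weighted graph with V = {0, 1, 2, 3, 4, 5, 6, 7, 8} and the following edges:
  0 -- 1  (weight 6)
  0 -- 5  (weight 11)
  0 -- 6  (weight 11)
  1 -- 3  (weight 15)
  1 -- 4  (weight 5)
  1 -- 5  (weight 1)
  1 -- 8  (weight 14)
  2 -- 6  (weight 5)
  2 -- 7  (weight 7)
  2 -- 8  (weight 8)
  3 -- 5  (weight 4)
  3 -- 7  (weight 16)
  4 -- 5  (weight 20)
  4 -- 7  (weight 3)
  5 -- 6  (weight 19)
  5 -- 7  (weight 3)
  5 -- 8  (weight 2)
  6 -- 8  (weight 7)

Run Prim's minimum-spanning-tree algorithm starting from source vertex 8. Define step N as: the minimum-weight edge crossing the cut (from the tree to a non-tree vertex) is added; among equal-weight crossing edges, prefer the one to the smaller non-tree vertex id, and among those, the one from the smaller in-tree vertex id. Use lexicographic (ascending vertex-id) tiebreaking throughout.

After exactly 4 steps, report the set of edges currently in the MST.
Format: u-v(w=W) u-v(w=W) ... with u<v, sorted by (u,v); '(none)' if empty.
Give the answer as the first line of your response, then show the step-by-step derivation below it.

1-5(w=1) 4-7(w=3) 5-7(w=3) 5-8(w=2)

step 1: add edge 5-8 (w=2); MST = {5-8(w=2)}
step 2: add edge 1-5 (w=1); MST = {1-5(w=1) 5-8(w=2)}
step 3: add edge 5-7 (w=3); MST = {1-5(w=1) 5-7(w=3) 5-8(w=2)}
step 4: add edge 4-7 (w=3); MST = {1-5(w=1) 4-7(w=3) 5-7(w=3) 5-8(w=2)}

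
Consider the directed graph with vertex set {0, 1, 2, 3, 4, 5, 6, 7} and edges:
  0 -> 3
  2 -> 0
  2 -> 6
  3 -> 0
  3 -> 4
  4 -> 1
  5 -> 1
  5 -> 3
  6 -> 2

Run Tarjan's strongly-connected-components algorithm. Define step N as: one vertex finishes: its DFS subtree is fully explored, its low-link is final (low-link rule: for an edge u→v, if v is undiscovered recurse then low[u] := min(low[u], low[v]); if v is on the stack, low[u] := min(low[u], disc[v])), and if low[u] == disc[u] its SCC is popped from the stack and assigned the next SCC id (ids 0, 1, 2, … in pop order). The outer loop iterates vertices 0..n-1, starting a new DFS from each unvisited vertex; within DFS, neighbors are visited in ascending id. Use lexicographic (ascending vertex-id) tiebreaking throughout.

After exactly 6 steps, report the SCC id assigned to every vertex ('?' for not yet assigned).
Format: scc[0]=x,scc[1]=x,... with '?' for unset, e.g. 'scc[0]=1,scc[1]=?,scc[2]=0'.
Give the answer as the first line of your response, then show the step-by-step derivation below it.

scc[0]=2,scc[1]=0,scc[2]=3,scc[3]=2,scc[4]=1,scc[5]=?,scc[6]=3,scc[7]=?

step 1: low=(low[0]=0,low[1]=3,low[2]=?,low[3]=0,low[4]=2,low[5]=?,low[6]=?,low[7]=?); scc=(scc[0]=?,scc[1]=0,scc[2]=?,scc[3]=?,scc[4]=?,scc[5]=?,scc[6]=?,scc[7]=?)
step 2: low=(low[0]=0,low[1]=3,low[2]=?,low[3]=0,low[4]=2,low[5]=?,low[6]=?,low[7]=?); scc=(scc[0]=?,scc[1]=0,scc[2]=?,scc[3]=?,scc[4]=1,scc[5]=?,scc[6]=?,scc[7]=?)
step 3: low=(low[0]=0,low[1]=3,low[2]=?,low[3]=0,low[4]=2,low[5]=?,low[6]=?,low[7]=?); scc=(scc[0]=?,scc[1]=0,scc[2]=?,scc[3]=?,scc[4]=1,scc[5]=?,scc[6]=?,scc[7]=?)
step 4: low=(low[0]=0,low[1]=3,low[2]=?,low[3]=0,low[4]=2,low[5]=?,low[6]=?,low[7]=?); scc=(scc[0]=2,scc[1]=0,scc[2]=?,scc[3]=2,scc[4]=1,scc[5]=?,scc[6]=?,scc[7]=?)
step 5: low=(low[0]=0,low[1]=3,low[2]=4,low[3]=0,low[4]=2,low[5]=?,low[6]=4,low[7]=?); scc=(scc[0]=2,scc[1]=0,scc[2]=?,scc[3]=2,scc[4]=1,scc[5]=?,scc[6]=?,scc[7]=?)
step 6: low=(low[0]=0,low[1]=3,low[2]=4,low[3]=0,low[4]=2,low[5]=?,low[6]=4,low[7]=?); scc=(scc[0]=2,scc[1]=0,scc[2]=3,scc[3]=2,scc[4]=1,scc[5]=?,scc[6]=3,scc[7]=?)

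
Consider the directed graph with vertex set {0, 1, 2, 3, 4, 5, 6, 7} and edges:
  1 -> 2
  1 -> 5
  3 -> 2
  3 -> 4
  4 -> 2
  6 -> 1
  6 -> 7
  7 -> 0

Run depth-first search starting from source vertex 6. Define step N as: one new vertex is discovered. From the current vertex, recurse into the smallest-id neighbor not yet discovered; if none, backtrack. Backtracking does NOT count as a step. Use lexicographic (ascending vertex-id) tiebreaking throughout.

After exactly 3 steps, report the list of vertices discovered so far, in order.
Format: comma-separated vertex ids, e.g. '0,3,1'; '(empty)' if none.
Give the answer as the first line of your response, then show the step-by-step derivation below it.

6,1,2

step 1: discover 6; path=6; order=6
step 2: discover 1; path=6>1; order=6,1
step 3: discover 2; path=6>1>2; order=6,1,2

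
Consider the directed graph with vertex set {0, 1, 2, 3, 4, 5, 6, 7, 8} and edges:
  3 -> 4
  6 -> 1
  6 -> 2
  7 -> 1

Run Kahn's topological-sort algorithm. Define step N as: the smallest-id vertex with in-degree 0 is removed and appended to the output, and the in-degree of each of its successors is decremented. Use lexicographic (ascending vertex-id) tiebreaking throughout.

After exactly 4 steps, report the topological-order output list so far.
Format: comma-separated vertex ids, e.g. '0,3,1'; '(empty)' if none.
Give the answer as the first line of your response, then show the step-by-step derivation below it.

0,3,4,5

step 1: output 0; order=[0]; indeg=(0,2,1,0,1,0,0,0,0)
step 2: output 3; order=[0,3]; indeg=(0,2,1,0,0,0,0,0,0)
step 3: output 4; order=[0,3,4]; indeg=(0,2,1,0,0,0,0,0,0)
step 4: output 5; order=[0,3,4,5]; indeg=(0,2,1,0,0,0,0,0,0)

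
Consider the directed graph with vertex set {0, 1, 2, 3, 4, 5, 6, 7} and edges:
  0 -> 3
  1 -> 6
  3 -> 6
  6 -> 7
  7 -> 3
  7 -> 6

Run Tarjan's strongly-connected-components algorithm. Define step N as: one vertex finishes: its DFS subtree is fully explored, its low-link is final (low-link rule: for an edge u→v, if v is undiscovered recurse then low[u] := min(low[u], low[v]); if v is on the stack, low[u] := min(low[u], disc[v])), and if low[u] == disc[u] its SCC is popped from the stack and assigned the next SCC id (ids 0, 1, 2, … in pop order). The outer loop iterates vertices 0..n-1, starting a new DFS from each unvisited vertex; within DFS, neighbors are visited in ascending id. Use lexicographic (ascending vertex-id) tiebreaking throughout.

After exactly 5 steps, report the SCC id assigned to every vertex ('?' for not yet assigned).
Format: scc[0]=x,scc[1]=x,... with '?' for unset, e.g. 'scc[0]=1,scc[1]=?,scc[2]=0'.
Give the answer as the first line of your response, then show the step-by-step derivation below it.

scc[0]=1,scc[1]=2,scc[2]=?,scc[3]=0,scc[4]=?,scc[5]=?,scc[6]=0,scc[7]=0

step 1: low=(low[0]=0,low[1]=?,low[2]=?,low[3]=1,low[4]=?,low[5]=?,low[6]=2,low[7]=1); scc=(scc[0]=?,scc[1]=?,scc[2]=?,scc[3]=?,scc[4]=?,scc[5]=?,scc[6]=?,scc[7]=?)
step 2: low=(low[0]=0,low[1]=?,low[2]=?,low[3]=1,low[4]=?,low[5]=?,low[6]=1,low[7]=1); scc=(scc[0]=?,scc[1]=?,scc[2]=?,scc[3]=?,scc[4]=?,scc[5]=?,scc[6]=?,scc[7]=?)
step 3: low=(low[0]=0,low[1]=?,low[2]=?,low[3]=1,low[4]=?,low[5]=?,low[6]=1,low[7]=1); scc=(scc[0]=?,scc[1]=?,scc[2]=?,scc[3]=0,scc[4]=?,scc[5]=?,scc[6]=0,scc[7]=0)
step 4: low=(low[0]=0,low[1]=?,low[2]=?,low[3]=1,low[4]=?,low[5]=?,low[6]=1,low[7]=1); scc=(scc[0]=1,scc[1]=?,scc[2]=?,scc[3]=0,scc[4]=?,scc[5]=?,scc[6]=0,scc[7]=0)
step 5: low=(low[0]=0,low[1]=4,low[2]=?,low[3]=1,low[4]=?,low[5]=?,low[6]=1,low[7]=1); scc=(scc[0]=1,scc[1]=2,scc[2]=?,scc[3]=0,scc[4]=?,scc[5]=?,scc[6]=0,scc[7]=0)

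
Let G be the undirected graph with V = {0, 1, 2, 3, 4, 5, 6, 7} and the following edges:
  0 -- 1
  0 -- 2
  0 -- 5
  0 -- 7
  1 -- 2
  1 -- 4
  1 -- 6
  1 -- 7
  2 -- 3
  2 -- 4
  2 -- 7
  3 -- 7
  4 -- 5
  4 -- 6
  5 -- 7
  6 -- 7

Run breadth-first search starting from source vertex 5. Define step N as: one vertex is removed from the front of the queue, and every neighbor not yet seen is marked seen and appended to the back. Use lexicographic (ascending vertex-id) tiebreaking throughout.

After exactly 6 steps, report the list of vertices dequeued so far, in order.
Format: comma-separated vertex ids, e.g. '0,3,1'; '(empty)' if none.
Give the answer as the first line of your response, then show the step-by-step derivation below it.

5,0,4,7,1,2

step 1: dequeue 5; queue=[0,4,7]; order=5
step 2: dequeue 0; queue=[4,7,1,2]; order=5,0
step 3: dequeue 4; queue=[7,1,2,6]; order=5,0,4
step 4: dequeue 7; queue=[1,2,6,3]; order=5,0,4,7
step 5: dequeue 1; queue=[2,6,3]; order=5,0,4,7,1
step 6: dequeue 2; queue=[6,3]; order=5,0,4,7,1,2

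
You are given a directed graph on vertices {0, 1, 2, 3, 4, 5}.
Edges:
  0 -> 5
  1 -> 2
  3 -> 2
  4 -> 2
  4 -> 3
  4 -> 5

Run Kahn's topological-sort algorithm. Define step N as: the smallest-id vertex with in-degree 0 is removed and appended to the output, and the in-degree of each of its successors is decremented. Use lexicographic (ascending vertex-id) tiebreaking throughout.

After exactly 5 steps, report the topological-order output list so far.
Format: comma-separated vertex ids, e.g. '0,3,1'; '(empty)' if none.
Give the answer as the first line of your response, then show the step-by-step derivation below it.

0,1,4,3,2

step 1: output 0; order=[0]; indeg=(0,0,3,1,0,1)
step 2: output 1; order=[0,1]; indeg=(0,0,2,1,0,1)
step 3: output 4; order=[0,1,4]; indeg=(0,0,1,0,0,0)
step 4: output 3; order=[0,1,4,3]; indeg=(0,0,0,0,0,0)
step 5: output 2; order=[0,1,4,3,2]; indeg=(0,0,0,0,0,0)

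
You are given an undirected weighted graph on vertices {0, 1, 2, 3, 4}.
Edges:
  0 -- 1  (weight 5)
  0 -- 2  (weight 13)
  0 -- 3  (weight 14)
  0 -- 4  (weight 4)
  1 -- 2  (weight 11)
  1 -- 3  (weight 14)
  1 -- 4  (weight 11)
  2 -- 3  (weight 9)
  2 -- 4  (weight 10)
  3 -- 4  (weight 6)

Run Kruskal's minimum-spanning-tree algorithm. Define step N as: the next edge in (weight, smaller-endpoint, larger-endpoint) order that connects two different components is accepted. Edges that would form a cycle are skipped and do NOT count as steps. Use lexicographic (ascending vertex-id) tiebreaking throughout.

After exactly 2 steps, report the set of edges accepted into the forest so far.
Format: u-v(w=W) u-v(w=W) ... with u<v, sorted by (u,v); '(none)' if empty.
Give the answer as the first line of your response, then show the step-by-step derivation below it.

0-1(w=5) 0-4(w=4)

step 1: add edge 0-4 (w=4); MST = {0-4(w=4)}
step 2: add edge 0-1 (w=5); MST = {0-1(w=5) 0-4(w=4)}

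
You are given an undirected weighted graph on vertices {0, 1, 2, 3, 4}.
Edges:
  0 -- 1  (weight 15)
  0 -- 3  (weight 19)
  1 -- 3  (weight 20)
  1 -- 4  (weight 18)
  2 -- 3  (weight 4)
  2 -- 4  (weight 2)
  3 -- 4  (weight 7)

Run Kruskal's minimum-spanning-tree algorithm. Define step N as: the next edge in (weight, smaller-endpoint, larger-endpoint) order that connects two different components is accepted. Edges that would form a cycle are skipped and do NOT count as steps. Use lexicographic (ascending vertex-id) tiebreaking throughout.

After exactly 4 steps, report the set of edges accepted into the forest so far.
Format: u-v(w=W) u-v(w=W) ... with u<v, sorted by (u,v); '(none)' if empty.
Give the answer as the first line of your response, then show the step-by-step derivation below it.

0-1(w=15) 1-4(w=18) 2-3(w=4) 2-4(w=2)

step 1: add edge 2-4 (w=2); MST = {2-4(w=2)}
step 2: add edge 2-3 (w=4); MST = {2-3(w=4) 2-4(w=2)}
step 3: add edge 0-1 (w=15); MST = {0-1(w=15) 2-3(w=4) 2-4(w=2)}
step 4: add edge 1-4 (w=18); MST = {0-1(w=15) 1-4(w=18) 2-3(w=4) 2-4(w=2)}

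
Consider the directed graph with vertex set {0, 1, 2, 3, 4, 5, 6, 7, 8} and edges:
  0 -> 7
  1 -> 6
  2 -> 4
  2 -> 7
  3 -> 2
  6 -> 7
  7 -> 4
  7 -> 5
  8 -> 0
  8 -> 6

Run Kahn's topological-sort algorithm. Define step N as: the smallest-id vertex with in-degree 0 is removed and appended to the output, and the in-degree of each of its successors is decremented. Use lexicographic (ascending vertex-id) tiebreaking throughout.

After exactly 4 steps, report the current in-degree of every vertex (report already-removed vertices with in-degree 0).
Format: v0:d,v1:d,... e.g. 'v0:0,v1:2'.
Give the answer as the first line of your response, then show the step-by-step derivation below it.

v0:0,v1:0,v2:0,v3:0,v4:1,v5:1,v6:0,v7:2,v8:0

step 1: output 1; order=[1]; indeg=(1,0,1,0,2,1,1,3,0)
step 2: output 3; order=[1,3]; indeg=(1,0,0,0,2,1,1,3,0)
step 3: output 2; order=[1,3,2]; indeg=(1,0,0,0,1,1,1,2,0)
step 4: output 8; order=[1,3,2,8]; indeg=(0,0,0,0,1,1,0,2,0)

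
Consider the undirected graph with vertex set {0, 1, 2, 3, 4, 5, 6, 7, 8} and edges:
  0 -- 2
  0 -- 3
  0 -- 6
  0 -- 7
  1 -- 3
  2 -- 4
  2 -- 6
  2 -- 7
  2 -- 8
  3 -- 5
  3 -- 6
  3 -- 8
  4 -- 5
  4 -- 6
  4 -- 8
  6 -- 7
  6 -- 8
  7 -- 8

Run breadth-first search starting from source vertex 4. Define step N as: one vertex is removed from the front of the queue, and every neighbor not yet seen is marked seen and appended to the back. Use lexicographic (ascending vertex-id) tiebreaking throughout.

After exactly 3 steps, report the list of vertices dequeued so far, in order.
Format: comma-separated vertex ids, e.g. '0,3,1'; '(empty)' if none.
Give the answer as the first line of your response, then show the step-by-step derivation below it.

4,2,5

step 1: dequeue 4; queue=[2,5,6,8]; order=4
step 2: dequeue 2; queue=[5,6,8,0,7]; order=4,2
step 3: dequeue 5; queue=[6,8,0,7,3]; order=4,2,5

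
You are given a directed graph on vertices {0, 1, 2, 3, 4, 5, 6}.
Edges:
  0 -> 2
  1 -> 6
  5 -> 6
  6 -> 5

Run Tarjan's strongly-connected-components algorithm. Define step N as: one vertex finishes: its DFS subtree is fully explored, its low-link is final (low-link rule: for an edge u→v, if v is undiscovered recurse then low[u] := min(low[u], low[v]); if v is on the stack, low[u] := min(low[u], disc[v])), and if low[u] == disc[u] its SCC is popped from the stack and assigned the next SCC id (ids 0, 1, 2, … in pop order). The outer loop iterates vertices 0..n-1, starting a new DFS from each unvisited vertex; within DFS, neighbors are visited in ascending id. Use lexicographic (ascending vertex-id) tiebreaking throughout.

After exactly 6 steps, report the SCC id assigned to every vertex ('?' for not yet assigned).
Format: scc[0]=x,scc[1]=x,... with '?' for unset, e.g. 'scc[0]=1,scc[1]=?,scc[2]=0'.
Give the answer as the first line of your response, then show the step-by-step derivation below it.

scc[0]=1,scc[1]=3,scc[2]=0,scc[3]=4,scc[4]=?,scc[5]=2,scc[6]=2

step 1: low=(low[0]=0,low[1]=?,low[2]=1,low[3]=?,low[4]=?,low[5]=?,low[6]=?); scc=(scc[0]=?,scc[1]=?,scc[2]=0,scc[3]=?,scc[4]=?,scc[5]=?,scc[6]=?)
step 2: low=(low[0]=0,low[1]=?,low[2]=1,low[3]=?,low[4]=?,low[5]=?,low[6]=?); scc=(scc[0]=1,scc[1]=?,scc[2]=0,scc[3]=?,scc[4]=?,scc[5]=?,scc[6]=?)
step 3: low=(low[0]=0,low[1]=2,low[2]=1,low[3]=?,low[4]=?,low[5]=3,low[6]=3); scc=(scc[0]=1,scc[1]=?,scc[2]=0,scc[3]=?,scc[4]=?,scc[5]=?,scc[6]=?)
step 4: low=(low[0]=0,low[1]=2,low[2]=1,low[3]=?,low[4]=?,low[5]=3,low[6]=3); scc=(scc[0]=1,scc[1]=?,scc[2]=0,scc[3]=?,scc[4]=?,scc[5]=2,scc[6]=2)
step 5: low=(low[0]=0,low[1]=2,low[2]=1,low[3]=?,low[4]=?,low[5]=3,low[6]=3); scc=(scc[0]=1,scc[1]=3,scc[2]=0,scc[3]=?,scc[4]=?,scc[5]=2,scc[6]=2)
step 6: low=(low[0]=0,low[1]=2,low[2]=1,low[3]=5,low[4]=?,low[5]=3,low[6]=3); scc=(scc[0]=1,scc[1]=3,scc[2]=0,scc[3]=4,scc[4]=?,scc[5]=2,scc[6]=2)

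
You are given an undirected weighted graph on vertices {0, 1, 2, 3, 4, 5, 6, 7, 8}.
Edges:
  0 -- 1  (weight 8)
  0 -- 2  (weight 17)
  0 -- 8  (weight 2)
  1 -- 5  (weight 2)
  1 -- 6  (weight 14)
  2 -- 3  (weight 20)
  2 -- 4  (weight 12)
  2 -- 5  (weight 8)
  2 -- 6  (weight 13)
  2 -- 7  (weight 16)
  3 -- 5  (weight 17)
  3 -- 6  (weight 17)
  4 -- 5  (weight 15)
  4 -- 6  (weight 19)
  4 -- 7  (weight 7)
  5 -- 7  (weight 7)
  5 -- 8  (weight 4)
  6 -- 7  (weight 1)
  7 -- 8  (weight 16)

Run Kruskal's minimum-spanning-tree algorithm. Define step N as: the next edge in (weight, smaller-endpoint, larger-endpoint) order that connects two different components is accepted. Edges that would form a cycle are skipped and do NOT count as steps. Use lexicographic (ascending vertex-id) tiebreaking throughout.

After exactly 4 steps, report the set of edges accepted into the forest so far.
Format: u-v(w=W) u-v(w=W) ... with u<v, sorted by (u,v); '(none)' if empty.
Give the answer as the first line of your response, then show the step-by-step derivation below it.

0-8(w=2) 1-5(w=2) 5-8(w=4) 6-7(w=1)

step 1: add edge 6-7 (w=1); MST = {6-7(w=1)}
step 2: add edge 0-8 (w=2); MST = {0-8(w=2) 6-7(w=1)}
step 3: add edge 1-5 (w=2); MST = {0-8(w=2) 1-5(w=2) 6-7(w=1)}
step 4: add edge 5-8 (w=4); MST = {0-8(w=2) 1-5(w=2) 5-8(w=4) 6-7(w=1)}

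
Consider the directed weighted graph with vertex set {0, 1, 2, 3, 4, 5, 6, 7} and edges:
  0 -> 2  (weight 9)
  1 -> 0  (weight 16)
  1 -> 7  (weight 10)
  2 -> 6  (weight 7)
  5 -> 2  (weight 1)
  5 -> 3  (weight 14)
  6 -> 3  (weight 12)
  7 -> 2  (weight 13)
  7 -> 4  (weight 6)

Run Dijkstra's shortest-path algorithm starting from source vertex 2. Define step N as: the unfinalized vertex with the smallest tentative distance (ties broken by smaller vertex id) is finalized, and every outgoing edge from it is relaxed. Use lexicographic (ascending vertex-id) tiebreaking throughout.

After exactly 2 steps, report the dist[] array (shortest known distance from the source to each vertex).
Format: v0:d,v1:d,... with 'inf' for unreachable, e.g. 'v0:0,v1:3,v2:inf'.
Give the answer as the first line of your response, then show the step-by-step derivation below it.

v0:inf,v1:inf,v2:0,v3:19,v4:inf,v5:inf,v6:7,v7:inf

step 1: dist = v0:inf,v1:inf,v2:0,v3:inf,v4:inf,v5:inf,v6:7,v7:inf
step 2: dist = v0:inf,v1:inf,v2:0,v3:19,v4:inf,v5:inf,v6:7,v7:inf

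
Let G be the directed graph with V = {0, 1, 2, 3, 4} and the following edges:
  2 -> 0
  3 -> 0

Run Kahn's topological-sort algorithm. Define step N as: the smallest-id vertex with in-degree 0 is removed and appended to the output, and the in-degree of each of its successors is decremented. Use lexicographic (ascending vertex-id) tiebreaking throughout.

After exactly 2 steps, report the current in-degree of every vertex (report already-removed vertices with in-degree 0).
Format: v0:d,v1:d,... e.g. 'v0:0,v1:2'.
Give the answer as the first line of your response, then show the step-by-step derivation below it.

v0:1,v1:0,v2:0,v3:0,v4:0

step 1: output 1; order=[1]; indeg=(2,0,0,0,0)
step 2: output 2; order=[1,2]; indeg=(1,0,0,0,0)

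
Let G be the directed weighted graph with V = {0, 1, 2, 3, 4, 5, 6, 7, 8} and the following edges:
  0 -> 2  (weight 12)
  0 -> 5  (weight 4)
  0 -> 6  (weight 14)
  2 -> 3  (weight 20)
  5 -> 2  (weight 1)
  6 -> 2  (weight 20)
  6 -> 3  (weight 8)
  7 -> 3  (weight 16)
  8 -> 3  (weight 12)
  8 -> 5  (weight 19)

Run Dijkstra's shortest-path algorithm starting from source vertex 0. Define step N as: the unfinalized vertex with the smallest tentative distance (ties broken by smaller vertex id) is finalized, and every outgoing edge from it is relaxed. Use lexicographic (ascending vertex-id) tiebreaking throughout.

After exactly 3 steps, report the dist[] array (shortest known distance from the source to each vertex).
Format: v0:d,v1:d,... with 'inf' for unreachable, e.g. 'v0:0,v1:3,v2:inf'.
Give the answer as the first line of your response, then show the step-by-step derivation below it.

v0:0,v1:inf,v2:5,v3:25,v4:inf,v5:4,v6:14,v7:inf,v8:inf

step 1: dist = v0:0,v1:inf,v2:12,v3:inf,v4:inf,v5:4,v6:14,v7:inf,v8:inf
step 2: dist = v0:0,v1:inf,v2:5,v3:inf,v4:inf,v5:4,v6:14,v7:inf,v8:inf
step 3: dist = v0:0,v1:inf,v2:5,v3:25,v4:inf,v5:4,v6:14,v7:inf,v8:inf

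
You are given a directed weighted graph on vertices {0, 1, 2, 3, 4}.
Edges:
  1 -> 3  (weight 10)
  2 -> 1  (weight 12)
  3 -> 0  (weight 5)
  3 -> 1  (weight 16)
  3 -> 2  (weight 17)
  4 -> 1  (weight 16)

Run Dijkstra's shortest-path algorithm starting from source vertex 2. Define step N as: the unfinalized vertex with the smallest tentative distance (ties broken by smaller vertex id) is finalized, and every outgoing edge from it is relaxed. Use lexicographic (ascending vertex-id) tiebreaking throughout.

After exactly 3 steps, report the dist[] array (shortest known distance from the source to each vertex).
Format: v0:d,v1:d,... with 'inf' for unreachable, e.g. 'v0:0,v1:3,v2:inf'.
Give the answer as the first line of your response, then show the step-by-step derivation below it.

v0:27,v1:12,v2:0,v3:22,v4:inf

step 1: dist = v0:inf,v1:12,v2:0,v3:inf,v4:inf
step 2: dist = v0:inf,v1:12,v2:0,v3:22,v4:inf
step 3: dist = v0:27,v1:12,v2:0,v3:22,v4:inf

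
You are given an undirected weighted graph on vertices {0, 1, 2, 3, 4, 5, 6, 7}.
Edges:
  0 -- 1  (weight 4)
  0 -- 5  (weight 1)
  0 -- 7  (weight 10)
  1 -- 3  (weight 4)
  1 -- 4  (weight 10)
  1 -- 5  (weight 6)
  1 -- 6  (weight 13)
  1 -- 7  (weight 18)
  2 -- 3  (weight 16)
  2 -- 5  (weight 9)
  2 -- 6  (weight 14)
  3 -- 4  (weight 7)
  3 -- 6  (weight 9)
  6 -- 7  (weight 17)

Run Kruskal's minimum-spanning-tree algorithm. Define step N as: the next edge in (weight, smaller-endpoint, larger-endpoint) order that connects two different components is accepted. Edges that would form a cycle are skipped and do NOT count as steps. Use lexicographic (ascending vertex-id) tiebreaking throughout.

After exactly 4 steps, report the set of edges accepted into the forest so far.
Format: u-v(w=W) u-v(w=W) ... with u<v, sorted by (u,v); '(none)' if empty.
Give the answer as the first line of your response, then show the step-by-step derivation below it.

0-1(w=4) 0-5(w=1) 1-3(w=4) 3-4(w=7)

step 1: add edge 0-5 (w=1); MST = {0-5(w=1)}
step 2: add edge 0-1 (w=4); MST = {0-1(w=4) 0-5(w=1)}
step 3: add edge 1-3 (w=4); MST = {0-1(w=4) 0-5(w=1) 1-3(w=4)}
step 4: add edge 3-4 (w=7); MST = {0-1(w=4) 0-5(w=1) 1-3(w=4) 3-4(w=7)}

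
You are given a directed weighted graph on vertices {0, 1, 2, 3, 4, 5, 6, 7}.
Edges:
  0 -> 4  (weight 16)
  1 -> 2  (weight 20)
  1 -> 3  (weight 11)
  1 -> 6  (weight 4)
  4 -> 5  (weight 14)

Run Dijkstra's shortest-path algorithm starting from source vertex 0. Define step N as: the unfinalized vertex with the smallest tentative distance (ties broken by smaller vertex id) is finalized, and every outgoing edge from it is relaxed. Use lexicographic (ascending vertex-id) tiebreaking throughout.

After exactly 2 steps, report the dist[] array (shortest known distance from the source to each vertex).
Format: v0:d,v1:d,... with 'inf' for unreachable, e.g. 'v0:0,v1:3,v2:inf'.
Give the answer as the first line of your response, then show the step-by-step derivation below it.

v0:0,v1:inf,v2:inf,v3:inf,v4:16,v5:30,v6:inf,v7:inf

step 1: dist = v0:0,v1:inf,v2:inf,v3:inf,v4:16,v5:inf,v6:inf,v7:inf
step 2: dist = v0:0,v1:inf,v2:inf,v3:inf,v4:16,v5:30,v6:inf,v7:inf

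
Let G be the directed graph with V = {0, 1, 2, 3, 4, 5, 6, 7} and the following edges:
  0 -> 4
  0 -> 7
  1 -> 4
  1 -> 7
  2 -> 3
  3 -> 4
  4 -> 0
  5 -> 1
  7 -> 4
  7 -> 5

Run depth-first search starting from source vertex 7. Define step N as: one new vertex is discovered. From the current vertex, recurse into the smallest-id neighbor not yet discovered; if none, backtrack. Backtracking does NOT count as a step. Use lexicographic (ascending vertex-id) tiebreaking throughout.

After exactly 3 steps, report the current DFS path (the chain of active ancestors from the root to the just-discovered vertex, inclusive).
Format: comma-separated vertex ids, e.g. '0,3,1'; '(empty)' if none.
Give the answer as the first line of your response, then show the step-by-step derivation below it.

7,4,0

step 1: discover 7; path=7; order=7
step 2: discover 4; path=7>4; order=7,4
step 3: discover 0; path=7>4>0; order=7,4,0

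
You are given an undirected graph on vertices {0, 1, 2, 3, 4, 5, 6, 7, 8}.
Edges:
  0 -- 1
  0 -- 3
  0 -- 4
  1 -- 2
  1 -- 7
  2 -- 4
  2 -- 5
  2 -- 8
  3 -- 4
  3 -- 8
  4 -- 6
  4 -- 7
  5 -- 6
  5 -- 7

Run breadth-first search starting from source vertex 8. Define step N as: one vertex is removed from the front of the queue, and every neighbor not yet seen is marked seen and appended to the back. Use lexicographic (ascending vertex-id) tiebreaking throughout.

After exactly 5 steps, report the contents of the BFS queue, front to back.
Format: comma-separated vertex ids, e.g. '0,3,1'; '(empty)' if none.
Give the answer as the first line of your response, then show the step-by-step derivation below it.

5,0,7,6

step 1: dequeue 8; queue=[2,3]; order=8
step 2: dequeue 2; queue=[3,1,4,5]; order=8,2
step 3: dequeue 3; queue=[1,4,5,0]; order=8,2,3
step 4: dequeue 1; queue=[4,5,0,7]; order=8,2,3,1
step 5: dequeue 4; queue=[5,0,7,6]; order=8,2,3,1,4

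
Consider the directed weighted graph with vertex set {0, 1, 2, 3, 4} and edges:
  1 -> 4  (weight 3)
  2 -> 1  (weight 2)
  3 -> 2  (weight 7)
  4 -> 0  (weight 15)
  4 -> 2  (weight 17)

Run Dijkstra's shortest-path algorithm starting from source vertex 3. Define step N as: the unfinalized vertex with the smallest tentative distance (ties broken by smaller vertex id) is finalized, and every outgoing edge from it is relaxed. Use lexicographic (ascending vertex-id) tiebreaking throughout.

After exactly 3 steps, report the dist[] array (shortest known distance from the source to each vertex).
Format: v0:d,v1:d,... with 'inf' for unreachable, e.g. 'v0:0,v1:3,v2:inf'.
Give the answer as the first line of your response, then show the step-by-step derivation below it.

v0:inf,v1:9,v2:7,v3:0,v4:12

step 1: dist = v0:inf,v1:inf,v2:7,v3:0,v4:inf
step 2: dist = v0:inf,v1:9,v2:7,v3:0,v4:inf
step 3: dist = v0:inf,v1:9,v2:7,v3:0,v4:12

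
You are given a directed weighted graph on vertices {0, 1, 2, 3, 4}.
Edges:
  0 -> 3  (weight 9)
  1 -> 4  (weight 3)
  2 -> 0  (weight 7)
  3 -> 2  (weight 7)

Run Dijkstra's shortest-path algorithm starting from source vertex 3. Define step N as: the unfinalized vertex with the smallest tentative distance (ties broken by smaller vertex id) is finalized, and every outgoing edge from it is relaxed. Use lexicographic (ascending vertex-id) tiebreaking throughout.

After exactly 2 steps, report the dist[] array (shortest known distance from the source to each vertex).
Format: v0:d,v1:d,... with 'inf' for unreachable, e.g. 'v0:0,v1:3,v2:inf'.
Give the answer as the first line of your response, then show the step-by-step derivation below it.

v0:14,v1:inf,v2:7,v3:0,v4:inf

step 1: dist = v0:inf,v1:inf,v2:7,v3:0,v4:inf
step 2: dist = v0:14,v1:inf,v2:7,v3:0,v4:inf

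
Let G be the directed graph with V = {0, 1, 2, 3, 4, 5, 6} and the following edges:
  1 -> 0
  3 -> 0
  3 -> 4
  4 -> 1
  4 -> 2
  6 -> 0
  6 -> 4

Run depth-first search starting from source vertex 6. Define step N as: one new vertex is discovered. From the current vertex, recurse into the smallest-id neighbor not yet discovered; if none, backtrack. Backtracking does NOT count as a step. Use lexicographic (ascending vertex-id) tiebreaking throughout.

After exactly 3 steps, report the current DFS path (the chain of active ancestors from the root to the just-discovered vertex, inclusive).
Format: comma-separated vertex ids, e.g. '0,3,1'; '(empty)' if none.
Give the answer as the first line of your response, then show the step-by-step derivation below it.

6,4

step 1: discover 6; path=6; order=6
step 2: discover 0; path=6>0; order=6,0
step 3: discover 4; path=6>4; order=6,0,4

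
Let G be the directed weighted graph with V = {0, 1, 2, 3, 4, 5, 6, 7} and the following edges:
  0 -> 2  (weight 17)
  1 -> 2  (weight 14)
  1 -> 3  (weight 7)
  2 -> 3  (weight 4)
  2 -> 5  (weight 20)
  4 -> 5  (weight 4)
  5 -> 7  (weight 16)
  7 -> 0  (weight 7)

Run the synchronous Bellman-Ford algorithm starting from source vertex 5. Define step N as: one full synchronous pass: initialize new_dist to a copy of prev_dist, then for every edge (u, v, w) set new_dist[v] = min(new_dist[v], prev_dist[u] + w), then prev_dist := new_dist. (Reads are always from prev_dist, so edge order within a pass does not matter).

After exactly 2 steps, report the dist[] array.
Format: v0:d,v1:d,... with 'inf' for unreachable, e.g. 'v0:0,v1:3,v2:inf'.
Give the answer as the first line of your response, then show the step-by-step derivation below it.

v0:23,v1:inf,v2:inf,v3:inf,v4:inf,v5:0,v6:inf,v7:16

step 1: dist = v0:inf,v1:inf,v2:inf,v3:inf,v4:inf,v5:0,v6:inf,v7:16
step 2: dist = v0:23,v1:inf,v2:inf,v3:inf,v4:inf,v5:0,v6:inf,v7:16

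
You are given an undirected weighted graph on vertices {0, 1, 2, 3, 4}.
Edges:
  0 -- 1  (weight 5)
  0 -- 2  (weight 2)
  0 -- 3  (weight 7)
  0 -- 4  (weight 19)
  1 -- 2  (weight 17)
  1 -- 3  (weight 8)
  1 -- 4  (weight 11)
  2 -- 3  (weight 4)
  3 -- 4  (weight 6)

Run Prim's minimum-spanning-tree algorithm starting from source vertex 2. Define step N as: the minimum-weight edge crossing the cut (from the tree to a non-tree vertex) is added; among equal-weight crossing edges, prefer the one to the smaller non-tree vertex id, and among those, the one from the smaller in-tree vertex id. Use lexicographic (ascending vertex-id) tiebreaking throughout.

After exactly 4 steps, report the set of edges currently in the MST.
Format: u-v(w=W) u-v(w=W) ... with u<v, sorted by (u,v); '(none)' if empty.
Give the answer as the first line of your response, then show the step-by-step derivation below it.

0-1(w=5) 0-2(w=2) 2-3(w=4) 3-4(w=6)

step 1: add edge 0-2 (w=2); MST = {0-2(w=2)}
step 2: add edge 2-3 (w=4); MST = {0-2(w=2) 2-3(w=4)}
step 3: add edge 0-1 (w=5); MST = {0-1(w=5) 0-2(w=2) 2-3(w=4)}
step 4: add edge 3-4 (w=6); MST = {0-1(w=5) 0-2(w=2) 2-3(w=4) 3-4(w=6)}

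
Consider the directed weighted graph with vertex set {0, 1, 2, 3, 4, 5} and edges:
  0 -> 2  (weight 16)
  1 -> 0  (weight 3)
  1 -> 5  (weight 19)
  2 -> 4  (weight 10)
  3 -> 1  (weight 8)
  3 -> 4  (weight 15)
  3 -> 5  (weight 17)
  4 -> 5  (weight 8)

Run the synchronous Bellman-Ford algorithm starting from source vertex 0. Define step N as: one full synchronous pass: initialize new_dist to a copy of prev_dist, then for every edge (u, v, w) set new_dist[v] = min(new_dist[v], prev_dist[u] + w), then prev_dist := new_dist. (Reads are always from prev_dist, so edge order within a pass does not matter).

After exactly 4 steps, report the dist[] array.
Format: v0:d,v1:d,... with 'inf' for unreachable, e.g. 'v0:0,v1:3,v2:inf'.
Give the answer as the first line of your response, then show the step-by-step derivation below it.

v0:0,v1:inf,v2:16,v3:inf,v4:26,v5:34

step 1: dist = v0:0,v1:inf,v2:16,v3:inf,v4:inf,v5:inf
step 2: dist = v0:0,v1:inf,v2:16,v3:inf,v4:26,v5:inf
step 3: dist = v0:0,v1:inf,v2:16,v3:inf,v4:26,v5:34
step 4: dist = v0:0,v1:inf,v2:16,v3:inf,v4:26,v5:34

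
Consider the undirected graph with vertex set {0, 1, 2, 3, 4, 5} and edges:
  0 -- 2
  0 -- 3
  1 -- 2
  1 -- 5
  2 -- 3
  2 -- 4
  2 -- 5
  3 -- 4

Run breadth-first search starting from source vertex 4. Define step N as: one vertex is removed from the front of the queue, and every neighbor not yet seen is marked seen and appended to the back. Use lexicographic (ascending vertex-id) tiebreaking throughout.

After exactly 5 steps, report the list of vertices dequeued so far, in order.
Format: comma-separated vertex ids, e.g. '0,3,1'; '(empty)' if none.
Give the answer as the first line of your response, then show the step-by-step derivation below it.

4,2,3,0,1

step 1: dequeue 4; queue=[2,3]; order=4
step 2: dequeue 2; queue=[3,0,1,5]; order=4,2
step 3: dequeue 3; queue=[0,1,5]; order=4,2,3
step 4: dequeue 0; queue=[1,5]; order=4,2,3,0
step 5: dequeue 1; queue=[5]; order=4,2,3,0,1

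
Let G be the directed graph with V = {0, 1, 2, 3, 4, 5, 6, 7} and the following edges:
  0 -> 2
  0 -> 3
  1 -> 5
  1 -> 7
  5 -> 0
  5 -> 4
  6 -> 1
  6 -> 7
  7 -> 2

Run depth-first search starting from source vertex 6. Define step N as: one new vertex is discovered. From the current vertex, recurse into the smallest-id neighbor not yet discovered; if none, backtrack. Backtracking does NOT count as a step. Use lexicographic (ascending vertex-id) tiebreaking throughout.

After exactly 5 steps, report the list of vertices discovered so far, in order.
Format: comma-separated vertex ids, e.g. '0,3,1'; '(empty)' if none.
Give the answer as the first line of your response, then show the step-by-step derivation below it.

6,1,5,0,2

step 1: discover 6; path=6; order=6
step 2: discover 1; path=6>1; order=6,1
step 3: discover 5; path=6>1>5; order=6,1,5
step 4: discover 0; path=6>1>5>0; order=6,1,5,0
step 5: discover 2; path=6>1>5>0>2; order=6,1,5,0,2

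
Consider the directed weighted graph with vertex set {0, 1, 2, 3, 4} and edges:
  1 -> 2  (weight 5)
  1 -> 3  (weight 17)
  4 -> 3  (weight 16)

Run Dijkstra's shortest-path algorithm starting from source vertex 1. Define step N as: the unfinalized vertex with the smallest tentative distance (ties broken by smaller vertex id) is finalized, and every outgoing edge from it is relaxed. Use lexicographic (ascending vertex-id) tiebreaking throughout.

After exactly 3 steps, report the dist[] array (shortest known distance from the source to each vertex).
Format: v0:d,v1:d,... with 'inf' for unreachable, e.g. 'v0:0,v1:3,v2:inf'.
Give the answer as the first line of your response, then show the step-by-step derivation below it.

v0:inf,v1:0,v2:5,v3:17,v4:inf

step 1: dist = v0:inf,v1:0,v2:5,v3:17,v4:inf
step 2: dist = v0:inf,v1:0,v2:5,v3:17,v4:inf
step 3: dist = v0:inf,v1:0,v2:5,v3:17,v4:inf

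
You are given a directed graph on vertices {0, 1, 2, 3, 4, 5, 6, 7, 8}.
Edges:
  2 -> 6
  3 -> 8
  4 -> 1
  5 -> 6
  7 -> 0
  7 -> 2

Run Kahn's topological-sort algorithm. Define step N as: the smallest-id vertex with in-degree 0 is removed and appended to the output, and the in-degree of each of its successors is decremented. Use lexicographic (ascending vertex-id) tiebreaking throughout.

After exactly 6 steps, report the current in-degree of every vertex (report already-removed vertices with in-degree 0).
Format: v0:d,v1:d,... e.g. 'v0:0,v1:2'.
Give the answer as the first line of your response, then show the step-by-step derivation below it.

v0:0,v1:0,v2:0,v3:0,v4:0,v5:0,v6:1,v7:0,v8:0

step 1: output 3; order=[3]; indeg=(1,1,1,0,0,0,2,0,0)
step 2: output 4; order=[3,4]; indeg=(1,0,1,0,0,0,2,0,0)
step 3: output 1; order=[3,4,1]; indeg=(1,0,1,0,0,0,2,0,0)
step 4: output 5; order=[3,4,1,5]; indeg=(1,0,1,0,0,0,1,0,0)
step 5: output 7; order=[3,4,1,5,7]; indeg=(0,0,0,0,0,0,1,0,0)
step 6: output 0; order=[3,4,1,5,7,0]; indeg=(0,0,0,0,0,0,1,0,0)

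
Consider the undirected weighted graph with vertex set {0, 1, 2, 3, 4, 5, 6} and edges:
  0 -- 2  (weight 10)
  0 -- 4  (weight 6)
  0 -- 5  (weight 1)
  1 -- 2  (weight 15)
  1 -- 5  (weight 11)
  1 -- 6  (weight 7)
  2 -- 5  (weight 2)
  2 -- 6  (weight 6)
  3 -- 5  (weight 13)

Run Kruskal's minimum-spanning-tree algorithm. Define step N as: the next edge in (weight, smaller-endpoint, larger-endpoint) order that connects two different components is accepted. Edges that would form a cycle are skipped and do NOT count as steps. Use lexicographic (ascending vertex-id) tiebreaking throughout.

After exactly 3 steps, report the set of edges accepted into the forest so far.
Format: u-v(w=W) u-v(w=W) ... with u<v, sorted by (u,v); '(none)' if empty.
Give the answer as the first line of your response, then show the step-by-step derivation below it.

0-4(w=6) 0-5(w=1) 2-5(w=2)

step 1: add edge 0-5 (w=1); MST = {0-5(w=1)}
step 2: add edge 2-5 (w=2); MST = {0-5(w=1) 2-5(w=2)}
step 3: add edge 0-4 (w=6); MST = {0-4(w=6) 0-5(w=1) 2-5(w=2)}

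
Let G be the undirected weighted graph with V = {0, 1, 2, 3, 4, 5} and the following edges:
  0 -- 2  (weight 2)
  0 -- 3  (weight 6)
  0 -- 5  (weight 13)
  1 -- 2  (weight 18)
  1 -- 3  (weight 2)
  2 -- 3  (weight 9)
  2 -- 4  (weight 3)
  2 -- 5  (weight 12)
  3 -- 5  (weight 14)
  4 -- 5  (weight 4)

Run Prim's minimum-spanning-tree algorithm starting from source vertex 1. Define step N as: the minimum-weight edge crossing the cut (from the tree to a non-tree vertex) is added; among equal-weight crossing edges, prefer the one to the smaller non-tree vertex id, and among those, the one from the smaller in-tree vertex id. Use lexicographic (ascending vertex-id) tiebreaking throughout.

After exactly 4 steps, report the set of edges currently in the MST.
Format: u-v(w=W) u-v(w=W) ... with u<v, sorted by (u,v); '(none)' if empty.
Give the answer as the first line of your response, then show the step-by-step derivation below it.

0-2(w=2) 0-3(w=6) 1-3(w=2) 2-4(w=3)

step 1: add edge 1-3 (w=2); MST = {1-3(w=2)}
step 2: add edge 0-3 (w=6); MST = {0-3(w=6) 1-3(w=2)}
step 3: add edge 0-2 (w=2); MST = {0-2(w=2) 0-3(w=6) 1-3(w=2)}
step 4: add edge 2-4 (w=3); MST = {0-2(w=2) 0-3(w=6) 1-3(w=2) 2-4(w=3)}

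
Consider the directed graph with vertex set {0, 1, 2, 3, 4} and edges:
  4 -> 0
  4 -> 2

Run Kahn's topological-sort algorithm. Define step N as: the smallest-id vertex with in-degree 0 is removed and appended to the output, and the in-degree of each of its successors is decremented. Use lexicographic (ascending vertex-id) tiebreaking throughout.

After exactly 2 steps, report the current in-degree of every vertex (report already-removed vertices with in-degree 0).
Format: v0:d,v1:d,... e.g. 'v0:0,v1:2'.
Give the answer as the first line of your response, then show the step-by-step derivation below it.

v0:1,v1:0,v2:1,v3:0,v4:0

step 1: output 1; order=[1]; indeg=(1,0,1,0,0)
step 2: output 3; order=[1,3]; indeg=(1,0,1,0,0)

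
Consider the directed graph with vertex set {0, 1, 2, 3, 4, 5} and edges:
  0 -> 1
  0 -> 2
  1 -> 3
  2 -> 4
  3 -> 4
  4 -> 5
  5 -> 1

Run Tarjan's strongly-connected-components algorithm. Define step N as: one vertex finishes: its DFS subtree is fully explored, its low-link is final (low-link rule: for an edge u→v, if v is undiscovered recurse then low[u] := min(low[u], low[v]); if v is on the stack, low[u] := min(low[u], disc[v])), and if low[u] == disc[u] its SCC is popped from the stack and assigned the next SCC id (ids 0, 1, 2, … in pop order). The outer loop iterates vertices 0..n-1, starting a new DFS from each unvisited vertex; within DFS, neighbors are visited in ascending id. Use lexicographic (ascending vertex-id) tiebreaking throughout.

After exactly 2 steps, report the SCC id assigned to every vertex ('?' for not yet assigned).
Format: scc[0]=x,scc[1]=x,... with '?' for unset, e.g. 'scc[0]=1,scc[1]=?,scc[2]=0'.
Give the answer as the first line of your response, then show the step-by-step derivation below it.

scc[0]=?,scc[1]=?,scc[2]=?,scc[3]=?,scc[4]=?,scc[5]=?

step 1: low=(low[0]=0,low[1]=1,low[2]=?,low[3]=2,low[4]=3,low[5]=1); scc=(scc[0]=?,scc[1]=?,scc[2]=?,scc[3]=?,scc[4]=?,scc[5]=?)
step 2: low=(low[0]=0,low[1]=1,low[2]=?,low[3]=2,low[4]=1,low[5]=1); scc=(scc[0]=?,scc[1]=?,scc[2]=?,scc[3]=?,scc[4]=?,scc[5]=?)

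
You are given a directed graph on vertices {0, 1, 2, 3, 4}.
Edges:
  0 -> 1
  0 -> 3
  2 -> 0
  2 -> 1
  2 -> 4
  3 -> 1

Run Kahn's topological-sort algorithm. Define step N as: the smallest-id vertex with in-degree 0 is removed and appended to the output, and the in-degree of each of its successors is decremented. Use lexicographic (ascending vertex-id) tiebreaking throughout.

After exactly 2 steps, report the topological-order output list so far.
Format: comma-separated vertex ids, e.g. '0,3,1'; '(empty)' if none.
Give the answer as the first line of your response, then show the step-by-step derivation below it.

2,0

step 1: output 2; order=[2]; indeg=(0,2,0,1,0)
step 2: output 0; order=[2,0]; indeg=(0,1,0,0,0)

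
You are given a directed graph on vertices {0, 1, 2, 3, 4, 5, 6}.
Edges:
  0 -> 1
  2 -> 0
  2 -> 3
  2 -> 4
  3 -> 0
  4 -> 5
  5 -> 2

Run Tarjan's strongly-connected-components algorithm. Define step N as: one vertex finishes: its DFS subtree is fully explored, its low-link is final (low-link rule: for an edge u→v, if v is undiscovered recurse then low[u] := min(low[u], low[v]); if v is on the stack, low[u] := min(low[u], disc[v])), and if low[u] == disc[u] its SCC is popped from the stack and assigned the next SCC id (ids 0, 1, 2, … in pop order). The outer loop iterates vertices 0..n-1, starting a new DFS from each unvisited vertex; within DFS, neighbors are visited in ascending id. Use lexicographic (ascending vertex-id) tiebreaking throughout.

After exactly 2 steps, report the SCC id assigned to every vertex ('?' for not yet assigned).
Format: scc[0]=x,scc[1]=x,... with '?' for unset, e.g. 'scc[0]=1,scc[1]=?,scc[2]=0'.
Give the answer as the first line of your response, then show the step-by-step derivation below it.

scc[0]=1,scc[1]=0,scc[2]=?,scc[3]=?,scc[4]=?,scc[5]=?,scc[6]=?

step 1: low=(low[0]=0,low[1]=1,low[2]=?,low[3]=?,low[4]=?,low[5]=?,low[6]=?); scc=(scc[0]=?,scc[1]=0,scc[2]=?,scc[3]=?,scc[4]=?,scc[5]=?,scc[6]=?)
step 2: low=(low[0]=0,low[1]=1,low[2]=?,low[3]=?,low[4]=?,low[5]=?,low[6]=?); scc=(scc[0]=1,scc[1]=0,scc[2]=?,scc[3]=?,scc[4]=?,scc[5]=?,scc[6]=?)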